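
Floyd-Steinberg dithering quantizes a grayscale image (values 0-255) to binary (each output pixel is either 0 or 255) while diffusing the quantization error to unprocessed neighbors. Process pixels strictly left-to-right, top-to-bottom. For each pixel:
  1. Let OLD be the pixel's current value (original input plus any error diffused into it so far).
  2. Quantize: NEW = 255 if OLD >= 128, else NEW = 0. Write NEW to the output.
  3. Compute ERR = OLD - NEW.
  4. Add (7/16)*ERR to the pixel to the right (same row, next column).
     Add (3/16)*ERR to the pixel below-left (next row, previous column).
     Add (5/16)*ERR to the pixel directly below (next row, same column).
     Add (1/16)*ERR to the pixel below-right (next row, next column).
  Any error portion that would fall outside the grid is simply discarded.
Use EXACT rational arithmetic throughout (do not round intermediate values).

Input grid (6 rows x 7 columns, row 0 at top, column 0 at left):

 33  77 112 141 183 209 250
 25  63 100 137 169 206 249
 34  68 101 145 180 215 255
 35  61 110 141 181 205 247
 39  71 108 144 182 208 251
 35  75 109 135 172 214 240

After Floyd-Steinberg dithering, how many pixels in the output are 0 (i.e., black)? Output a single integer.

(0,0): OLD=33 → NEW=0, ERR=33
(0,1): OLD=1463/16 → NEW=0, ERR=1463/16
(0,2): OLD=38913/256 → NEW=255, ERR=-26367/256
(0,3): OLD=392967/4096 → NEW=0, ERR=392967/4096
(0,4): OLD=14743857/65536 → NEW=255, ERR=-1967823/65536
(0,5): OLD=205377623/1048576 → NEW=255, ERR=-62009257/1048576
(0,6): OLD=3760239201/16777216 → NEW=255, ERR=-517950879/16777216
(1,0): OLD=13429/256 → NEW=0, ERR=13429/256
(1,1): OLD=199219/2048 → NEW=0, ERR=199219/2048
(1,2): OLD=8786735/65536 → NEW=255, ERR=-7924945/65536
(1,3): OLD=26741059/262144 → NEW=0, ERR=26741059/262144
(1,4): OLD=3341245097/16777216 → NEW=255, ERR=-936944983/16777216
(1,5): OLD=20860366585/134217728 → NEW=255, ERR=-13365154055/134217728
(1,6): OLD=412512129911/2147483648 → NEW=255, ERR=-135096200329/2147483648
(2,0): OLD=2248929/32768 → NEW=0, ERR=2248929/32768
(2,1): OLD=114326203/1048576 → NEW=0, ERR=114326203/1048576
(2,2): OLD=2283679473/16777216 → NEW=255, ERR=-1994510607/16777216
(2,3): OLD=14339542441/134217728 → NEW=0, ERR=14339542441/134217728
(2,4): OLD=211521007225/1073741824 → NEW=255, ERR=-62283157895/1073741824
(2,5): OLD=4920949655379/34359738368 → NEW=255, ERR=-3840783628461/34359738368
(2,6): OLD=99073071677813/549755813888 → NEW=255, ERR=-41114660863627/549755813888
(3,0): OLD=1290009809/16777216 → NEW=0, ERR=1290009809/16777216
(3,1): OLD=14859323773/134217728 → NEW=0, ERR=14859323773/134217728
(3,2): OLD=159055212359/1073741824 → NEW=255, ERR=-114748952761/1073741824
(3,3): OLD=469550607681/4294967296 → NEW=0, ERR=469550607681/4294967296
(3,4): OLD=107983903060177/549755813888 → NEW=255, ERR=-32203829481263/549755813888
(3,5): OLD=557638306736899/4398046511104 → NEW=0, ERR=557638306736899/4398046511104
(3,6): OLD=19148341220053213/70368744177664 → NEW=255, ERR=1204311454748893/70368744177664
(4,0): OLD=179930225951/2147483648 → NEW=0, ERR=179930225951/2147483648
(4,1): OLD=4364426446611/34359738368 → NEW=0, ERR=4364426446611/34359738368
(4,2): OLD=86637982054653/549755813888 → NEW=255, ERR=-53549750486787/549755813888
(4,3): OLD=518469289224431/4398046511104 → NEW=0, ERR=518469289224431/4398046511104
(4,4): OLD=8650989014065693/35184372088832 → NEW=255, ERR=-321025868586467/35184372088832
(4,5): OLD=273794727192652189/1125899906842624 → NEW=255, ERR=-13309749052216931/1125899906842624
(4,6): OLD=4667546105419017051/18014398509481984 → NEW=255, ERR=73874485501111131/18014398509481984
(5,0): OLD=46729150901993/549755813888 → NEW=0, ERR=46729150901993/549755813888
(5,1): OLD=610689017545763/4398046511104 → NEW=255, ERR=-510812842785757/4398046511104
(5,2): OLD=2033283824616549/35184372088832 → NEW=0, ERR=2033283824616549/35184372088832
(5,3): OLD=53289870208128217/281474976710656 → NEW=255, ERR=-18486248853089063/281474976710656
(5,4): OLD=2622296327655376307/18014398509481984 → NEW=255, ERR=-1971375292262529613/18014398509481984
(5,5): OLD=23437075869119156867/144115188075855872 → NEW=255, ERR=-13312297090224090493/144115188075855872
(5,6): OLD=461467574121078593101/2305843009213693952 → NEW=255, ERR=-126522393228413364659/2305843009213693952
Output grid:
  Row 0: ..#.###  (3 black, running=3)
  Row 1: ..#.###  (3 black, running=6)
  Row 2: ..#.###  (3 black, running=9)
  Row 3: ..#.#.#  (4 black, running=13)
  Row 4: ..#.###  (3 black, running=16)
  Row 5: .#.####  (2 black, running=18)

Answer: 18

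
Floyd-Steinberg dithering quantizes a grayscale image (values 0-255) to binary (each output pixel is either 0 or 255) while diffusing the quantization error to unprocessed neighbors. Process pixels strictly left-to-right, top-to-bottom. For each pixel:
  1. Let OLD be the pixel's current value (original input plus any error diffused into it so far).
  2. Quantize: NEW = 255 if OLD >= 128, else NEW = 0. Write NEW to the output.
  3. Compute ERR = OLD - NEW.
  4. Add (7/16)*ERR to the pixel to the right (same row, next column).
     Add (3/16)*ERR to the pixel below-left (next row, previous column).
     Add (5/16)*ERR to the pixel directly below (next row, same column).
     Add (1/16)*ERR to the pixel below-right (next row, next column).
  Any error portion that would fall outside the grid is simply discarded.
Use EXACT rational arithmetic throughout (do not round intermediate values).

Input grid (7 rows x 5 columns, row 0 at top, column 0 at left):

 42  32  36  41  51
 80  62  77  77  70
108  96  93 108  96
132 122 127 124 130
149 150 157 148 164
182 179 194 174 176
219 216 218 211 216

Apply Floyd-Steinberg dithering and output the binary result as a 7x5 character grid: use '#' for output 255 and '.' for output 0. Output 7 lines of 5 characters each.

(0,0): OLD=42 → NEW=0, ERR=42
(0,1): OLD=403/8 → NEW=0, ERR=403/8
(0,2): OLD=7429/128 → NEW=0, ERR=7429/128
(0,3): OLD=135971/2048 → NEW=0, ERR=135971/2048
(0,4): OLD=2622965/32768 → NEW=0, ERR=2622965/32768
(1,0): OLD=13129/128 → NEW=0, ERR=13129/128
(1,1): OLD=139391/1024 → NEW=255, ERR=-121729/1024
(1,2): OLD=1924331/32768 → NEW=0, ERR=1924331/32768
(1,3): OLD=18622223/131072 → NEW=255, ERR=-14801137/131072
(1,4): OLD=104354125/2097152 → NEW=0, ERR=104354125/2097152
(2,0): OLD=1929445/16384 → NEW=0, ERR=1929445/16384
(2,1): OLD=67001255/524288 → NEW=0, ERR=67001255/524288
(2,2): OLD=1163156917/8388608 → NEW=255, ERR=-975938123/8388608
(2,3): OLD=4672462159/134217728 → NEW=0, ERR=4672462159/134217728
(2,4): OLD=257102621033/2147483648 → NEW=0, ERR=257102621033/2147483648
(3,0): OLD=1617011221/8388608 → NEW=255, ERR=-522083819/8388608
(3,1): OLD=8070068977/67108864 → NEW=0, ERR=8070068977/67108864
(3,2): OLD=338806046891/2147483648 → NEW=255, ERR=-208802283349/2147483648
(3,3): OLD=461782031315/4294967296 → NEW=0, ERR=461782031315/4294967296
(3,4): OLD=14886551194303/68719476736 → NEW=255, ERR=-2636915373377/68719476736
(4,0): OLD=163314385947/1073741824 → NEW=255, ERR=-110489779173/1073741824
(4,1): OLD=4138254575387/34359738368 → NEW=0, ERR=4138254575387/34359738368
(4,2): OLD=113789906207989/549755813888 → NEW=255, ERR=-26397826333451/549755813888
(4,3): OLD=1295838129495835/8796093022208 → NEW=255, ERR=-947165591167205/8796093022208
(4,4): OLD=15708892713275197/140737488355328 → NEW=0, ERR=15708892713275197/140737488355328
(5,0): OLD=94791957186097/549755813888 → NEW=255, ERR=-45395775355343/549755813888
(5,1): OLD=726013171790931/4398046511104 → NEW=255, ERR=-395488688540589/4398046511104
(5,2): OLD=17872301392486763/140737488355328 → NEW=0, ERR=17872301392486763/140737488355328
(5,3): OLD=120378716158431557/562949953421312 → NEW=255, ERR=-23173521964003003/562949953421312
(5,4): OLD=1676611671517196391/9007199254740992 → NEW=255, ERR=-620224138441756569/9007199254740992
(6,0): OLD=12408457895072929/70368744177664 → NEW=255, ERR=-5535571870231391/70368744177664
(6,1): OLD=387608149092772335/2251799813685248 → NEW=255, ERR=-186600803396965905/2251799813685248
(6,2): OLD=7497283765653507125/36028797018963968 → NEW=255, ERR=-1690059474182304715/36028797018963968
(6,3): OLD=99519894883440794503/576460752303423488 → NEW=255, ERR=-47477596953932194937/576460752303423488
(6,4): OLD=1437703770490605032817/9223372036854775808 → NEW=255, ERR=-914256098907362798223/9223372036854775808
Row 0: .....
Row 1: .#.#.
Row 2: ..#..
Row 3: #.#.#
Row 4: #.##.
Row 5: ##.##
Row 6: #####

Answer: .....
.#.#.
..#..
#.#.#
#.##.
##.##
#####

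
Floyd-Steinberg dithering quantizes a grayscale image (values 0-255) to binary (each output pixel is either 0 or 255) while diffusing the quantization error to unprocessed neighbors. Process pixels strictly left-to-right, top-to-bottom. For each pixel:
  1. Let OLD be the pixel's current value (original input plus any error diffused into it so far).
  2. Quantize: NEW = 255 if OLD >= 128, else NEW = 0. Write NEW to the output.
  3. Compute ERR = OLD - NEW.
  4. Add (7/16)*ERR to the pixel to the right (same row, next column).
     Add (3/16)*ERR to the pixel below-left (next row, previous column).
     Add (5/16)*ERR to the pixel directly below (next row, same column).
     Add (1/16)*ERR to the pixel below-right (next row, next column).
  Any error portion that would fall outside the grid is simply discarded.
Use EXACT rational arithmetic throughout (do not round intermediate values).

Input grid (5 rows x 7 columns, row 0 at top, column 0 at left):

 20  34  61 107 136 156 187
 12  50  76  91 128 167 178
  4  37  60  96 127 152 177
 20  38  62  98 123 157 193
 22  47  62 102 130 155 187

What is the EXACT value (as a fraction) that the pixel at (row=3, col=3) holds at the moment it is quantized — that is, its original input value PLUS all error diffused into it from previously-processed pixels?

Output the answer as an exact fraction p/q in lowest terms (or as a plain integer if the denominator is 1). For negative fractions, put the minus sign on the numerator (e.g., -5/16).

(0,0): OLD=20 → NEW=0, ERR=20
(0,1): OLD=171/4 → NEW=0, ERR=171/4
(0,2): OLD=5101/64 → NEW=0, ERR=5101/64
(0,3): OLD=145275/1024 → NEW=255, ERR=-115845/1024
(0,4): OLD=1417309/16384 → NEW=0, ERR=1417309/16384
(0,5): OLD=50815627/262144 → NEW=255, ERR=-16031093/262144
(0,6): OLD=672117197/4194304 → NEW=255, ERR=-397430323/4194304
(1,0): OLD=1681/64 → NEW=0, ERR=1681/64
(1,1): OLD=46615/512 → NEW=0, ERR=46615/512
(1,2): OLD=2002115/16384 → NEW=0, ERR=2002115/16384
(1,3): OLD=8540023/65536 → NEW=255, ERR=-8171657/65536
(1,4): OLD=343699637/4194304 → NEW=0, ERR=343699637/4194304
(1,5): OLD=5750565221/33554432 → NEW=255, ERR=-2805814939/33554432
(1,6): OLD=57973124939/536870912 → NEW=0, ERR=57973124939/536870912
(2,0): OLD=239853/8192 → NEW=0, ERR=239853/8192
(2,1): OLD=26952351/262144 → NEW=0, ERR=26952351/262144
(2,2): OLD=526300893/4194304 → NEW=0, ERR=526300893/4194304
(2,3): OLD=4527633653/33554432 → NEW=255, ERR=-4028746507/33554432
(2,4): OLD=20564016277/268435456 → NEW=0, ERR=20564016277/268435456
(2,5): OLD=1587014019095/8589934592 → NEW=255, ERR=-603419301865/8589934592
(2,6): OLD=24022321022225/137438953472 → NEW=255, ERR=-11024612113135/137438953472
(3,0): OLD=203119613/4194304 → NEW=0, ERR=203119613/4194304
(3,1): OLD=3914934809/33554432 → NEW=0, ERR=3914934809/33554432
(3,2): OLD=36553118667/268435456 → NEW=255, ERR=-31897922613/268435456
(3,3): OLD=32961695605/1073741824 → NEW=0, ERR=32961695605/1073741824
Target (3,3): original=98, with diffused error = 32961695605/1073741824

Answer: 32961695605/1073741824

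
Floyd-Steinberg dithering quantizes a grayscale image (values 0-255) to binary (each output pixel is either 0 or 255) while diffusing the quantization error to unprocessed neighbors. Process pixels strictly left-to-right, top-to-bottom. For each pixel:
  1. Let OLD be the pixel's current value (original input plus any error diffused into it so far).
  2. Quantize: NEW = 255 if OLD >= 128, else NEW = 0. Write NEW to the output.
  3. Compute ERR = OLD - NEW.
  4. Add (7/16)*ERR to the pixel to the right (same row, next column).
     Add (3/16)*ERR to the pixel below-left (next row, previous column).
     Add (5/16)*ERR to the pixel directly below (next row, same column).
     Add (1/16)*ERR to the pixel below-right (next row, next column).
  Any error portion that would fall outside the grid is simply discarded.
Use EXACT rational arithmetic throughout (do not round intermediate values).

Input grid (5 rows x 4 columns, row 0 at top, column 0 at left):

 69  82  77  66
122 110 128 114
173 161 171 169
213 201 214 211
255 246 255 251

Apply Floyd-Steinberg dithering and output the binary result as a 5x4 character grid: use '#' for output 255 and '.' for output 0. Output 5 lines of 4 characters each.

Answer: ....
###.
.#.#
####
####

Derivation:
(0,0): OLD=69 → NEW=0, ERR=69
(0,1): OLD=1795/16 → NEW=0, ERR=1795/16
(0,2): OLD=32277/256 → NEW=0, ERR=32277/256
(0,3): OLD=496275/4096 → NEW=0, ERR=496275/4096
(1,0): OLD=42137/256 → NEW=255, ERR=-23143/256
(1,1): OLD=273327/2048 → NEW=255, ERR=-248913/2048
(1,2): OLD=9434331/65536 → NEW=255, ERR=-7277349/65536
(1,3): OLD=116561133/1048576 → NEW=0, ERR=116561133/1048576
(2,0): OLD=3996405/32768 → NEW=0, ERR=3996405/32768
(2,1): OLD=157187671/1048576 → NEW=255, ERR=-110199209/1048576
(2,2): OLD=217195187/2097152 → NEW=0, ERR=217195187/2097152
(2,3): OLD=8123801479/33554432 → NEW=255, ERR=-432578681/33554432
(3,0): OLD=3882374181/16777216 → NEW=255, ERR=-395815899/16777216
(3,1): OLD=49627722491/268435456 → NEW=255, ERR=-18823318789/268435456
(3,2): OLD=887771803653/4294967296 → NEW=255, ERR=-207444856827/4294967296
(3,3): OLD=13215660980643/68719476736 → NEW=255, ERR=-4307805587037/68719476736
(4,0): OLD=1007081432193/4294967296 → NEW=255, ERR=-88135228287/4294967296
(4,1): OLD=7029257867651/34359738368 → NEW=255, ERR=-1732475416189/34359738368
(4,2): OLD=221783034338979/1099511627776 → NEW=255, ERR=-58592430743901/1099511627776
(4,3): OLD=3607761351630437/17592186044416 → NEW=255, ERR=-878246089695643/17592186044416
Row 0: ....
Row 1: ###.
Row 2: .#.#
Row 3: ####
Row 4: ####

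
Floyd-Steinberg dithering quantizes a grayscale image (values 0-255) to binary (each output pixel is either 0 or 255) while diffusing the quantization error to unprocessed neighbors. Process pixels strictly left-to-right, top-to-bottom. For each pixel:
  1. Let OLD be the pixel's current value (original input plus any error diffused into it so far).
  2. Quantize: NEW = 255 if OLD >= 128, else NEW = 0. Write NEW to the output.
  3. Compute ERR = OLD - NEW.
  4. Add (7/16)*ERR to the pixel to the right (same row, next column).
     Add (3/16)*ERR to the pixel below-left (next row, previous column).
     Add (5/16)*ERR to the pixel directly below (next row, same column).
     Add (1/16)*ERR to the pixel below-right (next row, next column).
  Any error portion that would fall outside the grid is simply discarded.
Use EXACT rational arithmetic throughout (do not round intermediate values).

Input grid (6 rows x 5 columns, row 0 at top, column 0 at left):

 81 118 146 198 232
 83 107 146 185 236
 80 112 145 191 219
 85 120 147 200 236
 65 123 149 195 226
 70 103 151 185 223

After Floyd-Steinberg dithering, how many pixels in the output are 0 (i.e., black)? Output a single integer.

(0,0): OLD=81 → NEW=0, ERR=81
(0,1): OLD=2455/16 → NEW=255, ERR=-1625/16
(0,2): OLD=26001/256 → NEW=0, ERR=26001/256
(0,3): OLD=993015/4096 → NEW=255, ERR=-51465/4096
(0,4): OLD=14844097/65536 → NEW=255, ERR=-1867583/65536
(1,0): OLD=22853/256 → NEW=0, ERR=22853/256
(1,1): OLD=283491/2048 → NEW=255, ERR=-238749/2048
(1,2): OLD=7735455/65536 → NEW=0, ERR=7735455/65536
(1,3): OLD=61267763/262144 → NEW=255, ERR=-5578957/262144
(1,4): OLD=910157625/4194304 → NEW=255, ERR=-159389895/4194304
(2,0): OLD=2819313/32768 → NEW=0, ERR=2819313/32768
(2,1): OLD=147767787/1048576 → NEW=255, ERR=-119619093/1048576
(2,2): OLD=2025012097/16777216 → NEW=0, ERR=2025012097/16777216
(2,3): OLD=63728588275/268435456 → NEW=255, ERR=-4722453005/268435456
(2,4): OLD=850823048421/4294967296 → NEW=255, ERR=-244393612059/4294967296
(3,0): OLD=1518296161/16777216 → NEW=0, ERR=1518296161/16777216
(3,1): OLD=20394662477/134217728 → NEW=255, ERR=-13830858163/134217728
(3,2): OLD=554939299167/4294967296 → NEW=255, ERR=-540277361313/4294967296
(3,3): OLD=1171172479783/8589934592 → NEW=255, ERR=-1019260841177/8589934592
(3,4): OLD=22705712514403/137438953472 → NEW=255, ERR=-12341220620957/137438953472
(4,0): OLD=158825709071/2147483648 → NEW=0, ERR=158825709071/2147483648
(4,1): OLD=7230969992719/68719476736 → NEW=0, ERR=7230969992719/68719476736
(4,2): OLD=139678174014913/1099511627776 → NEW=0, ERR=139678174014913/1099511627776
(4,3): OLD=3321396259013135/17592186044416 → NEW=255, ERR=-1164611182312945/17592186044416
(4,4): OLD=45475239060274665/281474976710656 → NEW=255, ERR=-26300880000942615/281474976710656
(5,0): OLD=124070837373837/1099511627776 → NEW=0, ERR=124070837373837/1099511627776
(5,1): OLD=1879660954349159/8796093022208 → NEW=255, ERR=-363342766313881/8796093022208
(5,2): OLD=46947471447304991/281474976710656 → NEW=255, ERR=-24828647613912289/281474976710656
(5,3): OLD=130762868931527505/1125899906842624 → NEW=0, ERR=130762868931527505/1125899906842624
(5,4): OLD=4331998234448294187/18014398509481984 → NEW=255, ERR=-261673385469611733/18014398509481984
Output grid:
  Row 0: .#.##  (2 black, running=2)
  Row 1: .#.##  (2 black, running=4)
  Row 2: .#.##  (2 black, running=6)
  Row 3: .####  (1 black, running=7)
  Row 4: ...##  (3 black, running=10)
  Row 5: .##.#  (2 black, running=12)

Answer: 12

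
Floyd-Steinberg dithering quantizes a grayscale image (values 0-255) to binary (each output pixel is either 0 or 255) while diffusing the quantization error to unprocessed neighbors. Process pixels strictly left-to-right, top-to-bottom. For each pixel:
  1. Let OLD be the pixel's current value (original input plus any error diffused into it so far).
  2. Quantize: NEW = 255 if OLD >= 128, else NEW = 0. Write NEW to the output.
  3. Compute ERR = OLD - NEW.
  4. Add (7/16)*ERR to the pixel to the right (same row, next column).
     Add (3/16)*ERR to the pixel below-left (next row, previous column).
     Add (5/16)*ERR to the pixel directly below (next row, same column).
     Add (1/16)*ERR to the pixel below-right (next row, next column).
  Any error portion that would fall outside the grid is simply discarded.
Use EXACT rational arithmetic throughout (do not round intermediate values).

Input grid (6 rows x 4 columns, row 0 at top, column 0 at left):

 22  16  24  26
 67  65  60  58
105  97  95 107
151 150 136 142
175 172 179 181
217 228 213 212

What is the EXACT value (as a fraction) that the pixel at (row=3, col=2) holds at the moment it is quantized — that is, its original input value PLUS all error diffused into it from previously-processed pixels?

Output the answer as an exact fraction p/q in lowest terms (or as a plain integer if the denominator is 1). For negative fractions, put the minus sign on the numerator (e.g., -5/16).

Answer: 205426676907/2147483648

Derivation:
(0,0): OLD=22 → NEW=0, ERR=22
(0,1): OLD=205/8 → NEW=0, ERR=205/8
(0,2): OLD=4507/128 → NEW=0, ERR=4507/128
(0,3): OLD=84797/2048 → NEW=0, ERR=84797/2048
(1,0): OLD=10071/128 → NEW=0, ERR=10071/128
(1,1): OLD=118177/1024 → NEW=0, ERR=118177/1024
(1,2): OLD=4287989/32768 → NEW=255, ERR=-4067851/32768
(1,3): OLD=9871299/524288 → NEW=0, ERR=9871299/524288
(2,0): OLD=2477691/16384 → NEW=255, ERR=-1700229/16384
(2,1): OLD=36335673/524288 → NEW=0, ERR=36335673/524288
(2,2): OLD=101994989/1048576 → NEW=0, ERR=101994989/1048576
(2,3): OLD=2477668793/16777216 → NEW=255, ERR=-1800521287/16777216
(3,0): OLD=1103650187/8388608 → NEW=255, ERR=-1035444853/8388608
(3,1): OLD=17368761557/134217728 → NEW=255, ERR=-16856759083/134217728
(3,2): OLD=205426676907/2147483648 → NEW=0, ERR=205426676907/2147483648
Target (3,2): original=136, with diffused error = 205426676907/2147483648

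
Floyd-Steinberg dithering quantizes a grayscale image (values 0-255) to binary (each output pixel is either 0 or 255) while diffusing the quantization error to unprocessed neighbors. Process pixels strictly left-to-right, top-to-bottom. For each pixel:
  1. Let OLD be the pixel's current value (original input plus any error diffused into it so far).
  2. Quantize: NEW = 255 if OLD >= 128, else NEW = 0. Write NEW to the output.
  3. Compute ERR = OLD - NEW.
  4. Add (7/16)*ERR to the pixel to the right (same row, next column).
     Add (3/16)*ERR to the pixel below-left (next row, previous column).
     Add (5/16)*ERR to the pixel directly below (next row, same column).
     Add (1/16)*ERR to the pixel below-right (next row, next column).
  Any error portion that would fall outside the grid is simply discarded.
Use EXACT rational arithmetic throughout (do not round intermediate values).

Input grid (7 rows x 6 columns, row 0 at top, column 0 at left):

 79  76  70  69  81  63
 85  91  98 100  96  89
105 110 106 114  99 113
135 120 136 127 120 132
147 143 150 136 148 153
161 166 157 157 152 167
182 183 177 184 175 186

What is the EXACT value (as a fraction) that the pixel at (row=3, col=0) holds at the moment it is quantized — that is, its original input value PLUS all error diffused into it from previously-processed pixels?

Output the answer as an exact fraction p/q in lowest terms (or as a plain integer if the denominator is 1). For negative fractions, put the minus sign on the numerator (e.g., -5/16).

Answer: 2411958927/16777216

Derivation:
(0,0): OLD=79 → NEW=0, ERR=79
(0,1): OLD=1769/16 → NEW=0, ERR=1769/16
(0,2): OLD=30303/256 → NEW=0, ERR=30303/256
(0,3): OLD=494745/4096 → NEW=0, ERR=494745/4096
(0,4): OLD=8771631/65536 → NEW=255, ERR=-7940049/65536
(0,5): OLD=10479945/1048576 → NEW=0, ERR=10479945/1048576
(1,0): OLD=33387/256 → NEW=255, ERR=-31893/256
(1,1): OLD=201069/2048 → NEW=0, ERR=201069/2048
(1,2): OLD=13598833/65536 → NEW=255, ERR=-3112847/65536
(1,3): OLD=26646173/262144 → NEW=0, ERR=26646173/262144
(1,4): OLD=1879596215/16777216 → NEW=0, ERR=1879596215/16777216
(1,5): OLD=35853672145/268435456 → NEW=255, ERR=-32597369135/268435456
(2,0): OLD=2768127/32768 → NEW=0, ERR=2768127/32768
(2,1): OLD=168765029/1048576 → NEW=255, ERR=-98621851/1048576
(2,2): OLD=1261705583/16777216 → NEW=0, ERR=1261705583/16777216
(2,3): OLD=26401128119/134217728 → NEW=255, ERR=-7824392521/134217728
(2,4): OLD=395521537957/4294967296 → NEW=0, ERR=395521537957/4294967296
(2,5): OLD=8407338737107/68719476736 → NEW=0, ERR=8407338737107/68719476736
(3,0): OLD=2411958927/16777216 → NEW=255, ERR=-1866231153/16777216
Target (3,0): original=135, with diffused error = 2411958927/16777216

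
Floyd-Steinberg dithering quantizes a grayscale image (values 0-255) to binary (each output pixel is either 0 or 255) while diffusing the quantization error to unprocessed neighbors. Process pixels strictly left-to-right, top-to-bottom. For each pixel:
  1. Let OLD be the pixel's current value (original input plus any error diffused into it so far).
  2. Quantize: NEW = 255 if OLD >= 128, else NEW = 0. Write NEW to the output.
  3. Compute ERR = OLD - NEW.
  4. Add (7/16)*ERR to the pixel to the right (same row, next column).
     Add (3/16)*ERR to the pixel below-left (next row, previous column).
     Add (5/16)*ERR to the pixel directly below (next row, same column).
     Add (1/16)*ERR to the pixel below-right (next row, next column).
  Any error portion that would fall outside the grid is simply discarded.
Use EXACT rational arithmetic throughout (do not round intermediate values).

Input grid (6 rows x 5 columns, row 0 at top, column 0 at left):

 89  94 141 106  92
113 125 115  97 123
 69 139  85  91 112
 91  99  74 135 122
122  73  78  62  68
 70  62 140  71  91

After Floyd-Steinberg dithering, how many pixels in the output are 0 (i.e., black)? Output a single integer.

Answer: 19

Derivation:
(0,0): OLD=89 → NEW=0, ERR=89
(0,1): OLD=2127/16 → NEW=255, ERR=-1953/16
(0,2): OLD=22425/256 → NEW=0, ERR=22425/256
(0,3): OLD=591151/4096 → NEW=255, ERR=-453329/4096
(0,4): OLD=2856009/65536 → NEW=0, ERR=2856009/65536
(1,0): OLD=30189/256 → NEW=0, ERR=30189/256
(1,1): OLD=328571/2048 → NEW=255, ERR=-193669/2048
(1,2): OLD=4759319/65536 → NEW=0, ERR=4759319/65536
(1,3): OLD=28267403/262144 → NEW=0, ERR=28267403/262144
(1,4): OLD=741878337/4194304 → NEW=255, ERR=-327669183/4194304
(2,0): OLD=2887545/32768 → NEW=0, ERR=2887545/32768
(2,1): OLD=177196995/1048576 → NEW=255, ERR=-90189885/1048576
(2,2): OLD=1415529993/16777216 → NEW=0, ERR=1415529993/16777216
(2,3): OLD=40668260875/268435456 → NEW=255, ERR=-27782780405/268435456
(2,4): OLD=210648556429/4294967296 → NEW=0, ERR=210648556429/4294967296
(3,0): OLD=1718164201/16777216 → NEW=0, ERR=1718164201/16777216
(3,1): OLD=18556040885/134217728 → NEW=255, ERR=-15669479755/134217728
(3,2): OLD=105260310999/4294967296 → NEW=0, ERR=105260310999/4294967296
(3,3): OLD=1098206306431/8589934592 → NEW=0, ERR=1098206306431/8589934592
(3,4): OLD=25672433059931/137438953472 → NEW=255, ERR=-9374500075429/137438953472
(4,0): OLD=283711133831/2147483648 → NEW=255, ERR=-263897196409/2147483648
(4,1): OLD=-429524740345/68719476736 → NEW=0, ERR=-429524740345/68719476736
(4,2): OLD=109510236383817/1099511627776 → NEW=0, ERR=109510236383817/1099511627776
(4,3): OLD=2362097863361799/17592186044416 → NEW=255, ERR=-2123909577964281/17592186044416
(4,4): OLD=522377837870769/281474976710656 → NEW=0, ERR=522377837870769/281474976710656
(5,0): OLD=33453688297845/1099511627776 → NEW=0, ERR=33453688297845/1099511627776
(5,1): OLD=741972359100575/8796093022208 → NEW=0, ERR=741972359100575/8796093022208
(5,2): OLD=52073241610184087/281474976710656 → NEW=255, ERR=-19702877451033193/281474976710656
(5,3): OLD=10381104794199961/1125899906842624 → NEW=0, ERR=10381104794199961/1125899906842624
(5,4): OLD=1586495341689961667/18014398509481984 → NEW=0, ERR=1586495341689961667/18014398509481984
Output grid:
  Row 0: .#.#.  (3 black, running=3)
  Row 1: .#..#  (3 black, running=6)
  Row 2: .#.#.  (3 black, running=9)
  Row 3: .#..#  (3 black, running=12)
  Row 4: #..#.  (3 black, running=15)
  Row 5: ..#..  (4 black, running=19)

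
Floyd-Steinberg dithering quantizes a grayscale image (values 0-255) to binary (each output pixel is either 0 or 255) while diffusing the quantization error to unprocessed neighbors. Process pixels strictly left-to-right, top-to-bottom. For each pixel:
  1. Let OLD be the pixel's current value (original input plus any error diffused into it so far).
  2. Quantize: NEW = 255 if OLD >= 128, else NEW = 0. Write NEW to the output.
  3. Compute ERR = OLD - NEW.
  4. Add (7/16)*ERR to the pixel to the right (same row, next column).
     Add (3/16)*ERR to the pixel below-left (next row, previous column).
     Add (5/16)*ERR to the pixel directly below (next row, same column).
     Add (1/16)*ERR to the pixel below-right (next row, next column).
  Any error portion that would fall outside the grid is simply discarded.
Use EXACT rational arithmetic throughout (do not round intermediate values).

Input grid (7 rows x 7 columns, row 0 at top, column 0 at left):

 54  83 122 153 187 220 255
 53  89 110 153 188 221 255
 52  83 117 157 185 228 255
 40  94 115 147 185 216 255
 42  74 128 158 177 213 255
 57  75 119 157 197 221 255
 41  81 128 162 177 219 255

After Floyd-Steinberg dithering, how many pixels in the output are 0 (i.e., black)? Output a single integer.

(0,0): OLD=54 → NEW=0, ERR=54
(0,1): OLD=853/8 → NEW=0, ERR=853/8
(0,2): OLD=21587/128 → NEW=255, ERR=-11053/128
(0,3): OLD=235973/2048 → NEW=0, ERR=235973/2048
(0,4): OLD=7779427/32768 → NEW=255, ERR=-576413/32768
(0,5): OLD=111308469/524288 → NEW=255, ERR=-22384971/524288
(0,6): OLD=1982400243/8388608 → NEW=255, ERR=-156694797/8388608
(1,0): OLD=11503/128 → NEW=0, ERR=11503/128
(1,1): OLD=152393/1024 → NEW=255, ERR=-108727/1024
(1,2): OLD=2124349/32768 → NEW=0, ERR=2124349/32768
(1,3): OLD=27351385/131072 → NEW=255, ERR=-6071975/131072
(1,4): OLD=1354184139/8388608 → NEW=255, ERR=-784910901/8388608
(1,5): OLD=10879648891/67108864 → NEW=255, ERR=-6233111429/67108864
(1,6): OLD=221039316949/1073741824 → NEW=255, ERR=-52764848171/1073741824
(2,0): OLD=985907/16384 → NEW=0, ERR=985907/16384
(2,1): OLD=49240097/524288 → NEW=0, ERR=49240097/524288
(2,2): OLD=1367563811/8388608 → NEW=255, ERR=-771531229/8388608
(2,3): OLD=5958766667/67108864 → NEW=0, ERR=5958766667/67108864
(2,4): OLD=93574491291/536870912 → NEW=255, ERR=-43327591269/536870912
(2,5): OLD=2553011842025/17179869184 → NEW=255, ERR=-1827854799895/17179869184
(2,6): OLD=51482018291951/274877906944 → NEW=255, ERR=-18611847978769/274877906944
(3,0): OLD=641009731/8388608 → NEW=0, ERR=641009731/8388608
(3,1): OLD=9616466503/67108864 → NEW=255, ERR=-7496293817/67108864
(3,2): OLD=32162018149/536870912 → NEW=0, ERR=32162018149/536870912
(3,3): OLD=386711101571/2147483648 → NEW=255, ERR=-160897228669/2147483648
(3,4): OLD=30951633243203/274877906944 → NEW=0, ERR=30951633243203/274877906944
(3,5): OLD=471195912221625/2199023255552 → NEW=255, ERR=-89555017944135/2199023255552
(3,6): OLD=7366690423505895/35184372088832 → NEW=255, ERR=-1605324459146265/35184372088832
(4,0): OLD=48248664397/1073741824 → NEW=0, ERR=48248664397/1073741824
(4,1): OLD=1284368819497/17179869184 → NEW=0, ERR=1284368819497/17179869184
(4,2): OLD=43540292023943/274877906944 → NEW=255, ERR=-26553574246777/274877906944
(4,3): OLD=257681977850365/2199023255552 → NEW=0, ERR=257681977850365/2199023255552
(4,4): OLD=4418024609207239/17592186044416 → NEW=255, ERR=-67982832118841/17592186044416
(4,5): OLD=110938014671236071/562949953421312 → NEW=255, ERR=-32614223451198489/562949953421312
(4,6): OLD=1917184204475163777/9007199254740992 → NEW=255, ERR=-379651605483789183/9007199254740992
(5,0): OLD=23381040306059/274877906944 → NEW=0, ERR=23381040306059/274877906944
(5,1): OLD=264480605690137/2199023255552 → NEW=0, ERR=264480605690137/2199023255552
(5,2): OLD=2956803345488799/17592186044416 → NEW=255, ERR=-1529204095837281/17592186044416
(5,3): OLD=20945522269288187/140737488355328 → NEW=255, ERR=-14942537261320453/140737488355328
(5,4): OLD=1313273872704086153/9007199254740992 → NEW=255, ERR=-983561937254866807/9007199254740992
(5,5): OLD=10590811550693993401/72057594037927936 → NEW=255, ERR=-7783874928977630279/72057594037927936
(5,6): OLD=220147174350797593015/1152921504606846976 → NEW=255, ERR=-73847809323948385865/1152921504606846976
(6,0): OLD=3171242684954883/35184372088832 → NEW=0, ERR=3171242684954883/35184372088832
(6,1): OLD=82773642061173279/562949953421312 → NEW=255, ERR=-60778596061261281/562949953421312
(6,2): OLD=371195264764882685/9007199254740992 → NEW=0, ERR=371195264764882685/9007199254740992
(6,3): OLD=8714888544593498403/72057594037927936 → NEW=0, ERR=8714888544593498403/72057594037927936
(6,4): OLD=24340830596580346065/144115188075855872 → NEW=255, ERR=-12408542362762901295/144115188075855872
(6,5): OLD=2374809229568990800173/18446744073709551616 → NEW=255, ERR=-2329110509226944861907/18446744073709551616
(6,6): OLD=51058445528412212339307/295147905179352825856 → NEW=255, ERR=-24204270292322758253973/295147905179352825856
Output grid:
  Row 0: ..#.###  (3 black, running=3)
  Row 1: .#.####  (2 black, running=5)
  Row 2: ..#.###  (3 black, running=8)
  Row 3: .#.#.##  (3 black, running=11)
  Row 4: ..#.###  (3 black, running=14)
  Row 5: ..#####  (2 black, running=16)
  Row 6: .#..###  (3 black, running=19)

Answer: 19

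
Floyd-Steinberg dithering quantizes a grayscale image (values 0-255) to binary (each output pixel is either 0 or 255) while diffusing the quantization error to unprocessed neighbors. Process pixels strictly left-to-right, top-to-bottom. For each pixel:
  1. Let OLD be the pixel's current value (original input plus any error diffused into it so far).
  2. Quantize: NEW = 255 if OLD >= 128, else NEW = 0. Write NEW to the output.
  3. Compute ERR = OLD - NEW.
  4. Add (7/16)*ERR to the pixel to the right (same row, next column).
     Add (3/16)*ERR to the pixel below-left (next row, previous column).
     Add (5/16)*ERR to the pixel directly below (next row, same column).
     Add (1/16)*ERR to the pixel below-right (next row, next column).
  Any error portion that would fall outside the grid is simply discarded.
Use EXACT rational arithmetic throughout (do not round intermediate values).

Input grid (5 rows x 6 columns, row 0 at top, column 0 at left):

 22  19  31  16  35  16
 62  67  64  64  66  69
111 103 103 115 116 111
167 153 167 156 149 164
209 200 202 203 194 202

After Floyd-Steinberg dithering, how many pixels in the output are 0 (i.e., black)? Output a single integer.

(0,0): OLD=22 → NEW=0, ERR=22
(0,1): OLD=229/8 → NEW=0, ERR=229/8
(0,2): OLD=5571/128 → NEW=0, ERR=5571/128
(0,3): OLD=71765/2048 → NEW=0, ERR=71765/2048
(0,4): OLD=1649235/32768 → NEW=0, ERR=1649235/32768
(0,5): OLD=19933253/524288 → NEW=0, ERR=19933253/524288
(1,0): OLD=9503/128 → NEW=0, ERR=9503/128
(1,1): OLD=120793/1024 → NEW=0, ERR=120793/1024
(1,2): OLD=4507853/32768 → NEW=255, ERR=-3847987/32768
(1,3): OLD=4683401/131072 → NEW=0, ERR=4683401/131072
(1,4): OLD=894893755/8388608 → NEW=0, ERR=894893755/8388608
(1,5): OLD=17542143917/134217728 → NEW=255, ERR=-16683376723/134217728
(2,0): OLD=2561123/16384 → NEW=255, ERR=-1616797/16384
(2,1): OLD=41582193/524288 → NEW=0, ERR=41582193/524288
(2,2): OLD=965309843/8388608 → NEW=0, ERR=965309843/8388608
(2,3): OLD=12695246267/67108864 → NEW=255, ERR=-4417514053/67108864
(2,4): OLD=213600079281/2147483648 → NEW=0, ERR=213600079281/2147483648
(2,5): OLD=4203554177255/34359738368 → NEW=0, ERR=4203554177255/34359738368
(3,0): OLD=1266956595/8388608 → NEW=255, ERR=-872138445/8388608
(3,1): OLD=9912524087/67108864 → NEW=255, ERR=-7200236233/67108864
(3,2): OLD=79797801621/536870912 → NEW=255, ERR=-57104280939/536870912
(3,3): OLD=3942316628287/34359738368 → NEW=0, ERR=3942316628287/34359738368
(3,4): OLD=68473367173215/274877906944 → NEW=255, ERR=-1620499097505/274877906944
(3,5): OLD=905419111376689/4398046511104 → NEW=255, ERR=-216082748954831/4398046511104
(4,0): OLD=167925794717/1073741824 → NEW=255, ERR=-105878370403/1073741824
(4,1): OLD=1664546938745/17179869184 → NEW=0, ERR=1664546938745/17179869184
(4,2): OLD=124221390580891/549755813888 → NEW=255, ERR=-15966341960549/549755813888
(4,3): OLD=1921030041780775/8796093022208 → NEW=255, ERR=-321973678882265/8796093022208
(4,4): OLD=24502713696269463/140737488355328 → NEW=255, ERR=-11385345834339177/140737488355328
(4,5): OLD=339763206153350337/2251799813685248 → NEW=255, ERR=-234445746336387903/2251799813685248
Output grid:
  Row 0: ......  (6 black, running=6)
  Row 1: ..#..#  (4 black, running=10)
  Row 2: #..#..  (4 black, running=14)
  Row 3: ###.##  (1 black, running=15)
  Row 4: #.####  (1 black, running=16)

Answer: 16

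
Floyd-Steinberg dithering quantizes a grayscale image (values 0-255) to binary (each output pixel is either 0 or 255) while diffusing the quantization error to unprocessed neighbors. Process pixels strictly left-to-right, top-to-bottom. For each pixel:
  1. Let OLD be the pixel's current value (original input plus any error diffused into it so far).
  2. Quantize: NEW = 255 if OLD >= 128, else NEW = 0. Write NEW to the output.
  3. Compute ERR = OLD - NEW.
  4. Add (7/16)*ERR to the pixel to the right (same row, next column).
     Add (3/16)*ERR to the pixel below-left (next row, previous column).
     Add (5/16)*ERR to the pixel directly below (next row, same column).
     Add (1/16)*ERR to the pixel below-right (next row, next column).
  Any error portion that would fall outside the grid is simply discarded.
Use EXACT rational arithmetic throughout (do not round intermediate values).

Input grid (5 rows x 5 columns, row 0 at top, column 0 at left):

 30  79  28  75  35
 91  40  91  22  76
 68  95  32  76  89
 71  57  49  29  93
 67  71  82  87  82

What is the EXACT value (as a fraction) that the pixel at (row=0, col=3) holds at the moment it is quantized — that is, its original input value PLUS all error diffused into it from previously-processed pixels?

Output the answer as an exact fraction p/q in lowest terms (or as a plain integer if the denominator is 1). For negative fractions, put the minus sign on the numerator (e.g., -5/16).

Answer: 214801/2048

Derivation:
(0,0): OLD=30 → NEW=0, ERR=30
(0,1): OLD=737/8 → NEW=0, ERR=737/8
(0,2): OLD=8743/128 → NEW=0, ERR=8743/128
(0,3): OLD=214801/2048 → NEW=0, ERR=214801/2048
Target (0,3): original=75, with diffused error = 214801/2048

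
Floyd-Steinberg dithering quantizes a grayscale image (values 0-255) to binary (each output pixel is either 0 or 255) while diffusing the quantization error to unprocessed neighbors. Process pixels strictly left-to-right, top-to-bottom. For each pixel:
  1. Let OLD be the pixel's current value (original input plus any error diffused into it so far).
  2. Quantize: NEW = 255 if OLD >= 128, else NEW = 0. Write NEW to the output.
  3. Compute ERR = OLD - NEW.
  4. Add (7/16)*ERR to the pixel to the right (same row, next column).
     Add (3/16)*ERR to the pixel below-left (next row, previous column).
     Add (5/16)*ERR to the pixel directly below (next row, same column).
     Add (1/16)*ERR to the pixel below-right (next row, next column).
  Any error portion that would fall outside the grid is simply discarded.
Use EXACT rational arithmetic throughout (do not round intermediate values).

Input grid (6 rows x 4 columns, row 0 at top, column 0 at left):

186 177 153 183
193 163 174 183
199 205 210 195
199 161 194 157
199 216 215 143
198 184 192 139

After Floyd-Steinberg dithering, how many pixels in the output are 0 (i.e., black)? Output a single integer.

(0,0): OLD=186 → NEW=255, ERR=-69
(0,1): OLD=2349/16 → NEW=255, ERR=-1731/16
(0,2): OLD=27051/256 → NEW=0, ERR=27051/256
(0,3): OLD=938925/4096 → NEW=255, ERR=-105555/4096
(1,0): OLD=38695/256 → NEW=255, ERR=-26585/256
(1,1): OLD=203281/2048 → NEW=0, ERR=203281/2048
(1,2): OLD=15653477/65536 → NEW=255, ERR=-1058203/65536
(1,3): OLD=182962643/1048576 → NEW=255, ERR=-84424237/1048576
(2,0): OLD=6067275/32768 → NEW=255, ERR=-2288565/32768
(2,1): OLD=205462761/1048576 → NEW=255, ERR=-61924119/1048576
(2,2): OLD=356987181/2097152 → NEW=255, ERR=-177786579/2097152
(2,3): OLD=4420503321/33554432 → NEW=255, ERR=-4135876839/33554432
(3,0): OLD=2786723227/16777216 → NEW=255, ERR=-1491466853/16777216
(3,1): OLD=22385287749/268435456 → NEW=0, ERR=22385287749/268435456
(3,2): OLD=761023640507/4294967296 → NEW=255, ERR=-334193019973/4294967296
(3,3): OLD=5438538616989/68719476736 → NEW=0, ERR=5438538616989/68719476736
(4,0): OLD=802537006911/4294967296 → NEW=255, ERR=-292679653569/4294967296
(4,1): OLD=6600538922813/34359738368 → NEW=255, ERR=-2161194361027/34359738368
(4,2): OLD=201449086834333/1099511627776 → NEW=255, ERR=-78926378248547/1099511627776
(4,3): OLD=2312727632857691/17592186044416 → NEW=255, ERR=-2173279808468389/17592186044416
(5,0): OLD=90660881923983/549755813888 → NEW=255, ERR=-49526850617457/549755813888
(5,1): OLD=1886090099704521/17592186044416 → NEW=0, ERR=1886090099704521/17592186044416
(5,2): OLD=1665792032132589/8796093022208 → NEW=255, ERR=-577211688530451/8796093022208
(5,3): OLD=18914837029036173/281474976710656 → NEW=0, ERR=18914837029036173/281474976710656
Output grid:
  Row 0: ##.#  (1 black, running=1)
  Row 1: #.##  (1 black, running=2)
  Row 2: ####  (0 black, running=2)
  Row 3: #.#.  (2 black, running=4)
  Row 4: ####  (0 black, running=4)
  Row 5: #.#.  (2 black, running=6)

Answer: 6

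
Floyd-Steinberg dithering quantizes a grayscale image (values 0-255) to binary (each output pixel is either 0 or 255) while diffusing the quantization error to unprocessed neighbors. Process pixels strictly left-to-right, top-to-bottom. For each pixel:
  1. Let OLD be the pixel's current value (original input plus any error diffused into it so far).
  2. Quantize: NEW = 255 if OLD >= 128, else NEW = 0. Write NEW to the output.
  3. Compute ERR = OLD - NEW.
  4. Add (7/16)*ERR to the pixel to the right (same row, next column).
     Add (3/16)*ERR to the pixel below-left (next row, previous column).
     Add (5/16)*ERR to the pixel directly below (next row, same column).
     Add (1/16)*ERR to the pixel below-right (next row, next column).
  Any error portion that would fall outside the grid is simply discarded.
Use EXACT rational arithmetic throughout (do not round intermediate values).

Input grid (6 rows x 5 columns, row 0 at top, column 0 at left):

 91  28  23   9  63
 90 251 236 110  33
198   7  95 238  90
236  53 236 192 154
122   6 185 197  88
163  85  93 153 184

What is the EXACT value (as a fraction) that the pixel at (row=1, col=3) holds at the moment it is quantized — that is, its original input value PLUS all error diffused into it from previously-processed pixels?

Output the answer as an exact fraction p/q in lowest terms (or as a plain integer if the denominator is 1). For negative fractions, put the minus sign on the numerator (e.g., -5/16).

Answer: 35917697/262144

Derivation:
(0,0): OLD=91 → NEW=0, ERR=91
(0,1): OLD=1085/16 → NEW=0, ERR=1085/16
(0,2): OLD=13483/256 → NEW=0, ERR=13483/256
(0,3): OLD=131245/4096 → NEW=0, ERR=131245/4096
(0,4): OLD=5047483/65536 → NEW=0, ERR=5047483/65536
(1,0): OLD=33575/256 → NEW=255, ERR=-31705/256
(1,1): OLD=478353/2048 → NEW=255, ERR=-43887/2048
(1,2): OLD=16602213/65536 → NEW=255, ERR=-109467/65536
(1,3): OLD=35917697/262144 → NEW=255, ERR=-30929023/262144
Target (1,3): original=110, with diffused error = 35917697/262144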